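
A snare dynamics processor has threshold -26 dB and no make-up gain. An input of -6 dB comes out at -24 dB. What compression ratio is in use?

10:1

Input overshoot = -6 − (-26) = 20 dB; output overshoot = -24 − (-26) = 2 dB.
Ratio = 20 / 2 = 10.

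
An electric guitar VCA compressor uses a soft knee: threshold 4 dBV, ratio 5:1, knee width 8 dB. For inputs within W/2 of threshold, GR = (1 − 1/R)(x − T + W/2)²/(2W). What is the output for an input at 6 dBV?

x − T + W/2 = 6 − 4 + 4 = 6.
GR = (1 − 1/5) × 6² / 16 = 0.8 × 36 / 16 = 1.8 dB.
Output = 6 − 1.8 = 4.2 dBV.

4.2 dBV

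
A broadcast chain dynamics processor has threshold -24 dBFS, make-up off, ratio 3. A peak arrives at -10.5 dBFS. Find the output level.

The input is 13.5 dB above the -24 dBFS threshold.
At 3:1 the overshoot is divided by 3, leaving 4.5 dB above threshold.
So the level is -24 + 4.5 = -19.5 dBFS.

-19.5 dBFS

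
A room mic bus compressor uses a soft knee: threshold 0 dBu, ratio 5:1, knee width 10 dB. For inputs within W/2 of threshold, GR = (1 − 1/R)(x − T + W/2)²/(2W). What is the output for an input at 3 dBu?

x − T + W/2 = 3 − 0 + 5 = 8.
GR = (1 − 1/5) × 8² / 20 = 0.8 × 64 / 20 = 2.56 dB.
Output = 3 − 2.56 = 0.44 dBu.

0.44 dBu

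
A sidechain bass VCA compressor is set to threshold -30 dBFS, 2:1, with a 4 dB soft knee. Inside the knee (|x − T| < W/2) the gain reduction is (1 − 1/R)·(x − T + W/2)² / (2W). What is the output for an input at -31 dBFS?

x − T + W/2 = -31 − (-30) + 2 = 1.
GR = (1 − 1/2) × 1² / 8 = 0.5 × 1 / 8 = 0.0625 dB.
Output = -31 − 0.0625 = -31.0625 dBFS.

-31.0625 dBFS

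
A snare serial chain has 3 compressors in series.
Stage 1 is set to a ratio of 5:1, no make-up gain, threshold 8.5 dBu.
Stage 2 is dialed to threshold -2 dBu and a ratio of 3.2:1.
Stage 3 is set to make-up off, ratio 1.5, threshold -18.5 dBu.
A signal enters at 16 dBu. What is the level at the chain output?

-5 dBu

Stage 1: 7.5 dB above 8.5 dBu, reduced 5:1 to 1.5 dB above → 10 dBu.
Stage 2: 10 dBu is 12 dB over -2 dBu; at 3.2:1 that becomes 3.75 dB over, giving 1.75 dBu.
Stage 3: 1.75 dBu is 20.25 dB over -18.5 dBu; at 1.5:1 that becomes 13.5 dB over, giving -5 dBu.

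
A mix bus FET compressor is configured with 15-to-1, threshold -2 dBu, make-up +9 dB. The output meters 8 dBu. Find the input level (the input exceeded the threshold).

Stripping the +9 dB make-up gives -1 dBu at the gain stage.
That's 1 dB above the -2 dBu threshold.
Input overshoot = R × output overshoot = 15 dB → input = -2 + 15 = 13 dBu.

13 dBu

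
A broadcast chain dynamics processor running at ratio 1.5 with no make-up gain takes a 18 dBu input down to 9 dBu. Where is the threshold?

Input is 27 dB above T (since output overshoot × R = input overshoot: (9 − T)·1.5 = 18 − T gives T = -9 dBu).
Check: -9 + (18 − (-9))/1.5 = -9 + 18 = 9 dBu. ✓

-9 dBu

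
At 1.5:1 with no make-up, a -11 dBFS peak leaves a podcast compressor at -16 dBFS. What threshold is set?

-26 dBFS

Gain reduction = -11 − (-16) = 5 dB; output overshoot = GR / (R − 1) = 5 / 0.5 = 10 dB.
Threshold = output − output overshoot = -16 − 10 = -26 dBFS.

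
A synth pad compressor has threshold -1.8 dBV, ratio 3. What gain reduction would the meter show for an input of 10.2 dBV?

Overshoot = 10.2 − (-1.8) = 12 dB.
At 3:1, output sits 12/3 = 4 dB above threshold.
GR = overshoot in − overshoot out = 12 − 4 = 8 dB.

8 dB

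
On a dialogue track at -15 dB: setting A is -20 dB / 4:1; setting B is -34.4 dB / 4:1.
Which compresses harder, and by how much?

A: 5 dB over, compressed to 1.25 dB over, so 3.75 dB of GR.
B: 19.4 dB over, compressed to 4.85 dB over, so 14.55 dB of GR.
B reduces 10.8 dB more.

B, by 10.8 dB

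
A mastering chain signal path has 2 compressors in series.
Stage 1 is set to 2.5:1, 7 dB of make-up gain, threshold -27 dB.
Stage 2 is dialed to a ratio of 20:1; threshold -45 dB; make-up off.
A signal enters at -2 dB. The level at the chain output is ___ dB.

-43.25 dB

Stage 1: overshoot 25 dB → 25/2.5 = 10 dB → -17 dB; +7 dB make-up → -10 dB.
Stage 2: -10 dB is 35 dB over -45 dB; at 20:1 that becomes 1.75 dB over, giving -43.25 dB.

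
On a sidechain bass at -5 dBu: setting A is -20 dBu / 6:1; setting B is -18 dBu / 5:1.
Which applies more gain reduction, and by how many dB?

A, by 2.1 dB

A: overshoot 15 dB → output overshoot 2.5 dB → GR 12.5 dB.
B: overshoot 13 dB → output overshoot 2.6 dB → GR 10.4 dB.
A reduces 2.1 dB more.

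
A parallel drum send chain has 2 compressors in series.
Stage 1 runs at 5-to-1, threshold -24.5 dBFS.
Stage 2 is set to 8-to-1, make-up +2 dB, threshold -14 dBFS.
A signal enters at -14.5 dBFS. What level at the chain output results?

Stage 1: 10 dB above -24.5 dBFS, reduced 5:1 to 2 dB above → -22.5 dBFS.
Stage 2: below threshold (-22.5 ≤ -14); passes unchanged; make-up brings it to -20.5 dBFS.

-20.5 dBFS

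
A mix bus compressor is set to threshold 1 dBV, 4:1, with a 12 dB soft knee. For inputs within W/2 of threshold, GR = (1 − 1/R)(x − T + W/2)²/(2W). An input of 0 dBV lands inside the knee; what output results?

-0.78125 dBV

x − T + W/2 = 0 − 1 + 6 = 5.
GR = (1 − 1/4) × 5² / 24 = 0.75 × 25 / 24 = 0.78125 dB.
Output = 0 − 0.78125 = -0.78125 dBV.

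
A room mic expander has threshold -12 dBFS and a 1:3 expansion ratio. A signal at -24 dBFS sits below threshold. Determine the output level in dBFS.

Below threshold, a 1:3 expander applies gain = (3−1)×(T − x) of attenuation.
(3−1) × 12 = 24 dB, so output = -24 − 24 = -48 dBFS.

-48 dBFS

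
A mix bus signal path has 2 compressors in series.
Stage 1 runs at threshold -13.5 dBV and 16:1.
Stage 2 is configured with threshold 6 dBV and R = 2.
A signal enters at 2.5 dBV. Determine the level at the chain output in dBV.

Stage 1: 2.5 dBV is 16 dB over -13.5 dBV; at 16:1 that becomes 1 dB over, giving -12.5 dBV.
Stage 2: -12.5 dBV ≤ 6 dBV, so stage 2 doesn't engage; output -12.5 dBV.

-12.5 dBV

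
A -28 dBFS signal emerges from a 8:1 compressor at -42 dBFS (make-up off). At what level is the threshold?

Gain reduction = -28 − (-42) = 14 dB; output overshoot = GR / (R − 1) = 14 / 7 = 2 dB.
Threshold = output − output overshoot = -42 − 2 = -44 dBFS.

-44 dBFS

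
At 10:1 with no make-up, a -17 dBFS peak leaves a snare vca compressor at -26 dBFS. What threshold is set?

Gain reduction = -17 − (-26) = 9 dB; output overshoot = GR / (R − 1) = 9 / 9 = 1 dB.
Threshold = output − output overshoot = -26 − 1 = -27 dBFS.

-27 dBFS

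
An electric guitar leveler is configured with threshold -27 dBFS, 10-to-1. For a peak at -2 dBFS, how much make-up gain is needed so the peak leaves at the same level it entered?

22.5 dB

Overshoot 25 dB → 25/10 = 2.5 dB after compression, so the compressed level is -27 + 2.5 = -24.5 dBFS.
Make-up = target − compressed = -2 − (-24.5) = 22.5 dB.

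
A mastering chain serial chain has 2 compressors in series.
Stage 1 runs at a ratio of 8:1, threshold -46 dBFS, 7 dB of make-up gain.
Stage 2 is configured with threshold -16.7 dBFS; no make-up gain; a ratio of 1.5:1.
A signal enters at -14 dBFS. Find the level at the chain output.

Stage 1: -14 dBFS is 32 dB over -46 dBFS; at 8:1 that becomes 4 dB over, giving -42 dBFS; +7 dB make-up → -35 dBFS.
Stage 2: below threshold (-35 ≤ -16.7); passes unchanged; output -35 dBFS.

-35 dBFS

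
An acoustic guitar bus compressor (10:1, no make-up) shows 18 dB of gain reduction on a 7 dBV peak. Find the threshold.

Let T be the threshold. Output overshoot = (input overshoot)/R, so -11 − T = (7 − T)/10.
10·(-11 − T) = 7 − T → 9·T = -110 − 7 = -117.
T = -117/9 = -13 dBV.

-13 dBV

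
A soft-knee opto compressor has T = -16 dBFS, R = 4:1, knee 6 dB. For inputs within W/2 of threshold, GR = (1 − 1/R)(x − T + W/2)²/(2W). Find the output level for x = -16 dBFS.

x − T + W/2 = -16 − (-16) + 3 = 3.
GR = (1 − 1/4) × 3² / 12 = 0.75 × 9 / 12 = 0.5625 dB.
Output = -16 − 0.5625 = -16.5625 dBFS.

-16.5625 dBFS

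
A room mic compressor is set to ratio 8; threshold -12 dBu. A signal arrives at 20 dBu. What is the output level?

The input is 32 dB above the -12 dBu threshold.
At 8:1 the overshoot is divided by 8, leaving 4 dB above threshold.
So the level is -12 + 4 = -8 dBu.

-8 dBu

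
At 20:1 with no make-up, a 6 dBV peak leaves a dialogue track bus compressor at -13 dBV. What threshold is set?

Gain reduction = 6 − (-13) = 19 dB; output overshoot = GR / (R − 1) = 19 / 19 = 1 dB.
Threshold = output − output overshoot = -13 − 1 = -14 dBV.

-14 dBV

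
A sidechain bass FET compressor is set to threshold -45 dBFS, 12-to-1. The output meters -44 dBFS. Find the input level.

That's 1 dB above the -45 dBFS threshold.
Before 12:1 compression the overshoot was 1 × 12 = 12 dB, so input = -45 + 12 = -33 dBFS.

-33 dBFS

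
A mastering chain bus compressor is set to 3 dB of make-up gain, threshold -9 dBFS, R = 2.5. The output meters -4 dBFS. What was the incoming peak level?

Before make-up, the level was -4 − 3 = -7 dBFS.
That's 2 dB above the -9 dBFS threshold.
Undo the ratio: input overshoot = 2 × 2.5 = 5 dB, giving input = -4 dBFS.

-4 dBFS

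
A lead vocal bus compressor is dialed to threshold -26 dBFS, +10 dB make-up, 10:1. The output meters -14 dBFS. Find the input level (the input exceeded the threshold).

-6 dBFS

Before make-up, the level was -14 − 10 = -24 dBFS.
That's 2 dB above the -26 dBFS threshold.
Before 10:1 compression the overshoot was 2 × 10 = 20 dB, so input = -26 + 20 = -6 dBFS.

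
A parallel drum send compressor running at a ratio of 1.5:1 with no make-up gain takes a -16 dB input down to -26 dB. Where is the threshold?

Input is 30 dB above T (since output overshoot × R = input overshoot: (-26 − T)·1.5 = -16 − T gives T = -46 dB).
Check: -46 + (-16 − (-46))/1.5 = -46 + 20 = -26 dB. ✓

-46 dB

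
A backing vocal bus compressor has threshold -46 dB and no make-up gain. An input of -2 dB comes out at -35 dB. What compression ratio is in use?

Input overshoot = -2 − (-46) = 44 dB; output overshoot = -35 − (-46) = 11 dB.
Ratio = 44 / 11 = 4.

4:1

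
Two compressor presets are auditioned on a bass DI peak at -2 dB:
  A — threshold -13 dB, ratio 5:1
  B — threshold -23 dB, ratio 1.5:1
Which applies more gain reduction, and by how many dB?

A, by 1.8 dB

A: overshoot 11 dB → output overshoot 2.2 dB → GR 8.8 dB.
B: overshoot 21 dB → output overshoot 14 dB → GR 7 dB.
A reduces 1.8 dB more.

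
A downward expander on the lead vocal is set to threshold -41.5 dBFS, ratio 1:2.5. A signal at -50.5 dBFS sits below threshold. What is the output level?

The input is 9 dB below the -41.5 dBFS threshold.
A 1:2.5 expander multiplies undershoot by 2.5: 9 × 2.5 = 22.5 dB below threshold.
Output = -41.5 − 22.5 = -64 dBFS.

-64 dBFS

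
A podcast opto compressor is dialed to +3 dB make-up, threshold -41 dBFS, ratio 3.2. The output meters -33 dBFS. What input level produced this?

-25 dBFS

Before make-up, the level was -33 − 3 = -36 dBFS.
That's 5 dB above the -41 dBFS threshold.
Input overshoot = R × output overshoot = 16 dB → input = -41 + 16 = -25 dBFS.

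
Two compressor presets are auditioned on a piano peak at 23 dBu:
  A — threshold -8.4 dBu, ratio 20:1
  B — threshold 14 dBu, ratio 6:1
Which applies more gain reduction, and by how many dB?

A: overshoot 31.4 dB → output overshoot 1.57 dB → GR 29.83 dB.
B: overshoot 9 dB → output overshoot 1.5 dB → GR 7.5 dB.
A reduces 22.33 dB more.

A, by 22.33 dB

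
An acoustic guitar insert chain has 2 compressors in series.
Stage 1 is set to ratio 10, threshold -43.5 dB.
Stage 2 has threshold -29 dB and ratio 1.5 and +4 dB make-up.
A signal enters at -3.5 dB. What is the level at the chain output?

-35.5 dB

Stage 1: -3.5 dB is 40 dB over -43.5 dB; at 10:1 that becomes 4 dB over, giving -39.5 dB.
Stage 2: below threshold (-39.5 ≤ -29); passes unchanged; make-up brings it to -35.5 dB.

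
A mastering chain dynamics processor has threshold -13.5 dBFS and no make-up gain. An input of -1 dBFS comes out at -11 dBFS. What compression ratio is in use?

Input overshoot = -1 − (-13.5) = 12.5 dB; output overshoot = -11 − (-13.5) = 2.5 dB.
Ratio = 12.5 / 2.5 = 5.

5:1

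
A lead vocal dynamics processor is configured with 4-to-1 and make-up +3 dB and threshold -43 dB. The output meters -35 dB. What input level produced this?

Stripping the +3 dB make-up gives -38 dB at the gain stage.
That's 5 dB above the -43 dB threshold.
Input overshoot = R × output overshoot = 20 dB → input = -43 + 20 = -23 dB.

-23 dB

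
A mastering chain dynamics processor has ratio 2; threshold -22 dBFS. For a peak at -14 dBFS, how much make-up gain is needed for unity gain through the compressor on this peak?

4 dB

Without make-up, output = threshold + overshoot/2 = -22 + 4 = -18 dBFS.
Gap to target: 4 dB.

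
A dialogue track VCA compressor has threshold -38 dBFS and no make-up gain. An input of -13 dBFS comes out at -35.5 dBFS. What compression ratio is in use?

Input overshoot = -13 − (-38) = 25 dB; output overshoot = -35.5 − (-38) = 2.5 dB.
Ratio = 25 / 2.5 = 10.

10:1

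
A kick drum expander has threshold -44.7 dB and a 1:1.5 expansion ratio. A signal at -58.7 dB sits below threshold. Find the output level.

Below threshold, a 1:1.5 expander applies gain = (1.5−1)×(T − x) of attenuation.
(1.5−1) × 14 = 7 dB, so output = -58.7 − 7 = -65.7 dB.

-65.7 dB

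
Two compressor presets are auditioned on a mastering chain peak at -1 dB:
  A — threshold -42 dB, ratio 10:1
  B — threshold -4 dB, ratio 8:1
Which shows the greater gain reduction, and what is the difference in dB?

A, by 34.275 dB

A: GR = 41 − 41/10 = 36.9 dB.
B: GR = 3 − 3/8 = 2.625 dB.
Difference: 34.275 dB in favour of A.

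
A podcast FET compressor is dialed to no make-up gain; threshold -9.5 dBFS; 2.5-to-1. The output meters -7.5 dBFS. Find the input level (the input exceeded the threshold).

Post-compression overshoot = -7.5 − (-9.5) = 2 dB.
Before 2.5:1 compression the overshoot was 2 × 2.5 = 5 dB, so input = -9.5 + 5 = -4.5 dBFS.

-4.5 dBFS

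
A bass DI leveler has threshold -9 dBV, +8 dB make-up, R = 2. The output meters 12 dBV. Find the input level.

Before make-up, the level was 12 − 8 = 4 dBV.
The compressed level sits 4 − (-9) = 13 dB over threshold.
Before 2:1 compression the overshoot was 13 × 2 = 26 dB, so input = -9 + 26 = 17 dBV.

17 dBV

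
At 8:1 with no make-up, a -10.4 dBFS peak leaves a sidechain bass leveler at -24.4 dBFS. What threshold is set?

Input is 16 dB above T (since output overshoot × R = input overshoot: (-24.4 − T)·8 = -10.4 − T gives T = -26.4 dBFS).
Check: -26.4 + (-10.4 − (-26.4))/8 = -26.4 + 2 = -24.4 dBFS. ✓

-26.4 dBFS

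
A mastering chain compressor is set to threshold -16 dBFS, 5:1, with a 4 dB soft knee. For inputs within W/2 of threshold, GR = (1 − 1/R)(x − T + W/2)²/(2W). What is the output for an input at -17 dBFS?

-17.1 dBFS

x − T + W/2 = -17 − (-16) + 2 = 1.
GR = (1 − 1/5) × 1² / 8 = 0.8 × 1 / 8 = 0.1 dB.
Output = -17 − 0.1 = -17.1 dBFS.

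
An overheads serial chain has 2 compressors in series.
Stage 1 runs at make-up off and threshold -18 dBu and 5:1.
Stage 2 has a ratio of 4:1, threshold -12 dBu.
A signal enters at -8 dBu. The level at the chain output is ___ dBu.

Stage 1: -8 dBu is 10 dB over -18 dBu; at 5:1 that becomes 2 dB over, giving -16 dBu.
Stage 2: -16 dBu is at or below the -12 dBu threshold — no compression; output -16 dBu.

-16 dBu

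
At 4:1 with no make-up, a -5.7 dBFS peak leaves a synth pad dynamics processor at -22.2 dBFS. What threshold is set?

Input is 22 dB above T (since output overshoot × R = input overshoot: (-22.2 − T)·4 = -5.7 − T gives T = -27.7 dBFS).
Check: -27.7 + (-5.7 − (-27.7))/4 = -27.7 + 5.5 = -22.2 dBFS. ✓

-27.7 dBFS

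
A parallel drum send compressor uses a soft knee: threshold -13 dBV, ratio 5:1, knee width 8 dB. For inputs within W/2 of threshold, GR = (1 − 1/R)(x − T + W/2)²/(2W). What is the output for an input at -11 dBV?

-12.8 dBV

x − T + W/2 = -11 − (-13) + 4 = 6.
GR = (1 − 1/5) × 6² / 16 = 0.8 × 36 / 16 = 1.8 dB.
Output = -11 − 1.8 = -12.8 dBV.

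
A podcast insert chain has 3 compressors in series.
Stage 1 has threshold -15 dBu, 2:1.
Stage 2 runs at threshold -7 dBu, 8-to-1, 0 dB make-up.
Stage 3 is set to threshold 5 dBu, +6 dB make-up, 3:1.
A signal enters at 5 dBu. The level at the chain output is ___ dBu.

-0.75 dBu

Stage 1: overshoot 20 dB → 20/2 = 10 dB → -5 dBu.
Stage 2: -5 dBu is 2 dB over -7 dBu; at 8:1 that becomes 0.25 dB over, giving -6.75 dBu.
Stage 3: -6.75 dBu is at or below the 5 dBu threshold — no compression; make-up brings it to -0.75 dBu.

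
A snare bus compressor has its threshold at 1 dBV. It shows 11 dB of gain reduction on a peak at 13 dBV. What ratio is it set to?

Input overshoot = 13 − 1 = 12 dB.
Output overshoot = 12 − 11 = 1 dB.
Ratio = input overshoot / output overshoot = 12 / 1 = 12.

12:1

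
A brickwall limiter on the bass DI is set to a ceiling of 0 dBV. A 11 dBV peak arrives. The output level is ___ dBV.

0 dBV

The limiter clamps the peak to its 0 dBV ceiling.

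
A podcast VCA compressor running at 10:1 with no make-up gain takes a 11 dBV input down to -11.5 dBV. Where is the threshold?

Input is 25 dB above T (since output overshoot × R = input overshoot: (-11.5 − T)·10 = 11 − T gives T = -14 dBV).
Check: -14 + (11 − (-14))/10 = -14 + 2.5 = -11.5 dBV. ✓

-14 dBV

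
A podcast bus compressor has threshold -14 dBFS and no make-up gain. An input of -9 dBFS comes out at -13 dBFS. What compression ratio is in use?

5:1

Input overshoot = -9 − (-14) = 5 dB; output overshoot = -13 − (-14) = 1 dB.
Ratio = 5 / 1 = 5.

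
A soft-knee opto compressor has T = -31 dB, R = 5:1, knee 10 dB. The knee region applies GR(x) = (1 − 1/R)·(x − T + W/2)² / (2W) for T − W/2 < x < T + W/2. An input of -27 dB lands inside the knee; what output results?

x − T + W/2 = -27 − (-31) + 5 = 9.
GR = (1 − 1/5) × 9² / 20 = 0.8 × 81 / 20 = 3.24 dB.
Output = -27 − 3.24 = -30.24 dB.

-30.24 dB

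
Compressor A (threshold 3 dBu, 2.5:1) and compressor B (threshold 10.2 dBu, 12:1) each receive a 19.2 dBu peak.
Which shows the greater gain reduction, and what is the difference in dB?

A, by 1.47 dB

A: 16.2 dB over, compressed to 6.48 dB over, so 9.72 dB of GR.
B: 9 dB over, compressed to 0.75 dB over, so 8.25 dB of GR.
A applies 1.47 dB more gain reduction.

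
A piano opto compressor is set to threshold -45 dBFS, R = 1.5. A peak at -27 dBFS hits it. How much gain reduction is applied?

6 dB

Overshoot = -27 − (-45) = 18 dB.
After 1.5:1 compression the overshoot becomes 18/1.5 = 12 dB.
Gain reduction = 18 − 12 = 6 dB.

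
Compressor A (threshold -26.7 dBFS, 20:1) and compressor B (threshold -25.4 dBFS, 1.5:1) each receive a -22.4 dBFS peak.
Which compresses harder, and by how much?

A: 4.3 dB over, compressed to 0.215 dB over, so 4.085 dB of GR.
B: 3 dB over, compressed to 2 dB over, so 1 dB of GR.
A applies 3.085 dB more gain reduction.

A, by 3.085 dB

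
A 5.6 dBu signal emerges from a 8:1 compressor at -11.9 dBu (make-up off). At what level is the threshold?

-14.4 dBu

Let T be the threshold. Output overshoot = (input overshoot)/R, so -11.9 − T = (5.6 − T)/8.
8·(-11.9 − T) = 5.6 − T → 7·T = -95.2 − 5.6 = -100.8.
T = -100.8/7 = -14.4 dBu.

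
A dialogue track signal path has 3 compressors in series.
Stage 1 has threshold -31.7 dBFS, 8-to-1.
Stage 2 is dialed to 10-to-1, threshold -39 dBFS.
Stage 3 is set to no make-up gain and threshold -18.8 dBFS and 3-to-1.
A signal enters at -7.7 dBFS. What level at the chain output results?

-37.97 dBFS

Stage 1: 24 dB above -31.7 dBFS, reduced 8:1 to 3 dB above → -28.7 dBFS.
Stage 2: overshoot 10.3 dB → 10.3/10 = 1.03 dB → -37.97 dBFS.
Stage 3: -37.97 dBFS is at or below the -18.8 dBFS threshold — no compression; output -37.97 dBFS.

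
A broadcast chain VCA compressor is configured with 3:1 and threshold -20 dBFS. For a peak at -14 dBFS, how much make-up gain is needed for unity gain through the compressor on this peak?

The peak compresses to -20 + 6/3 = -18 dBFS.
To reach -14 dBFS requires -14 − (-18) = 4 dB of make-up.

4 dB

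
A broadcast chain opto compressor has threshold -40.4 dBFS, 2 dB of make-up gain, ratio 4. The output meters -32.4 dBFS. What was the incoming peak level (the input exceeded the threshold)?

Remove make-up: -32.4 − 2 = -34.4 dBFS.
The compressed level sits -34.4 − (-40.4) = 6 dB over threshold.
Input overshoot = R × output overshoot = 24 dB → input = -40.4 + 24 = -16.4 dBFS.

-16.4 dBFS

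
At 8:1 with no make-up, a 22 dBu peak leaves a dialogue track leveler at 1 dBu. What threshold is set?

-2 dBu

Gain reduction = 22 − 1 = 21 dB; output overshoot = GR / (R − 1) = 21 / 7 = 3 dB.
Threshold = output − output overshoot = 1 − 3 = -2 dBu.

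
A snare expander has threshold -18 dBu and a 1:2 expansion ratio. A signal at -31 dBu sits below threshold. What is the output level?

Undershoot = (-18) − (-31) = 13 dB.
At 1:2, that expands to 26 dB under threshold.
Output = -18 − 26 = -44 dBu.

-44 dBu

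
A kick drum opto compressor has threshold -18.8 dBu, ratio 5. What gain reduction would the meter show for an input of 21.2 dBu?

21.2 dBu exceeds the threshold by 40 dB.
After 5:1 compression the overshoot becomes 40/5 = 8 dB.
Gain reduction = 40 − 8 = 32 dB.

32 dB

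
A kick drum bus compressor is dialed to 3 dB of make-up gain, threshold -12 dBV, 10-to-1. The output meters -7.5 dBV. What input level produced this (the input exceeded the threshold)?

3 dBV

Stripping the +3 dB make-up gives -10.5 dBV at the gain stage.
That's 1.5 dB above the -12 dBV threshold.
Input overshoot = R × output overshoot = 15 dB → input = -12 + 15 = 3 dBV.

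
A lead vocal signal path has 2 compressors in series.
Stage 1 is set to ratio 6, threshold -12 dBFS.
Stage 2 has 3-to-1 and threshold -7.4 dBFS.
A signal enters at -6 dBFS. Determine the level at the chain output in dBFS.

Stage 1: 6 dB above -12 dBFS, reduced 6:1 to 1 dB above → -11 dBFS.
Stage 2: -11 dBFS ≤ -7.4 dBFS, so stage 2 doesn't engage; output -11 dBFS.

-11 dBFS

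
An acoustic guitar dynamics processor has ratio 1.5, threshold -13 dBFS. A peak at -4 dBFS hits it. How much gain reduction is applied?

3 dB

Overshoot = -4 − (-13) = 9 dB.
A 1.5:1 ratio leaves 6 dB of that excess.
Gain reduction = 9 − 6 = 3 dB.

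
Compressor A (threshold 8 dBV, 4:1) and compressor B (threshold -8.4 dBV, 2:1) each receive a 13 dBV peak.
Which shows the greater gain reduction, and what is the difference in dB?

B, by 6.95 dB

A: 5 dB over, compressed to 1.25 dB over, so 3.75 dB of GR.
B: 21.4 dB over, compressed to 10.7 dB over, so 10.7 dB of GR.
B reduces 6.95 dB more.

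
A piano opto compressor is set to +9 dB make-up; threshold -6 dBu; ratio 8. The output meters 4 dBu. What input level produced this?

2 dBu

Remove make-up: 4 − 9 = -5 dBu.
The compressed level sits -5 − (-6) = 1 dB over threshold.
Before 8:1 compression the overshoot was 1 × 8 = 8 dB, so input = -6 + 8 = 2 dBu.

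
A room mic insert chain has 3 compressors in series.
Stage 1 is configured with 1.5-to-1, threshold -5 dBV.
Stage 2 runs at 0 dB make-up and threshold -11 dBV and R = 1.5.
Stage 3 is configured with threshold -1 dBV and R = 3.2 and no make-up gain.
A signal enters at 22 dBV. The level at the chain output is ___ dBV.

0.875 dBV

Stage 1: overshoot 27 dB → 27/1.5 = 18 dB → 13 dBV.
Stage 2: overshoot 24 dB → 24/1.5 = 16 dB → 5 dBV.
Stage 3: 6 dB above -1 dBV, reduced 3.2:1 to 1.875 dB above → 0.875 dBV.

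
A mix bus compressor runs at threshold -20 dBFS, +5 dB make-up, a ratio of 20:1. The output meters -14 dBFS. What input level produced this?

Stripping the +5 dB make-up gives -19 dBFS at the gain stage.
That's 1 dB above the -20 dBFS threshold.
Input overshoot = R × output overshoot = 20 dB → input = -20 + 20 = 0 dBFS.

0 dBFS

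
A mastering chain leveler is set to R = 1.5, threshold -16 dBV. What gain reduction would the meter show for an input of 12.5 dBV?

The signal is 28.5 dB above threshold.
After 1.5:1 compression the overshoot becomes 28.5/1.5 = 19 dB.
So the signal is attenuated by 28.5 − 19 = 9.5 dB.

9.5 dB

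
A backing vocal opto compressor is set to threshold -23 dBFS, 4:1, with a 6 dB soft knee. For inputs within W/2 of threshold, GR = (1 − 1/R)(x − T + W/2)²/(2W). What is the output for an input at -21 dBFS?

-22.5625 dBFS

x − T + W/2 = -21 − (-23) + 3 = 5.
GR = (1 − 1/4) × 5² / 12 = 0.75 × 25 / 12 = 1.5625 dB.
Output = -21 − 1.5625 = -22.5625 dBFS.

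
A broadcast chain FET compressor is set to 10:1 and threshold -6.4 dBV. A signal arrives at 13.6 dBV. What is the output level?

13.6 dBV sits 20 dB over threshold.
At 10:1 the overshoot is divided by 10, leaving 2 dB above threshold.
That puts the output at -4.4 dBV.

-4.4 dBV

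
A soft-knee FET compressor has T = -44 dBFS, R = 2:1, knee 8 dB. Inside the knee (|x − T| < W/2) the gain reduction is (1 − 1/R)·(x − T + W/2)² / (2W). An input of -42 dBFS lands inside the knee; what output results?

-43.125 dBFS

x − T + W/2 = -42 − (-44) + 4 = 6.
GR = (1 − 1/2) × 6² / 16 = 0.5 × 36 / 16 = 1.125 dB.
Output = -42 − 1.125 = -43.125 dBFS.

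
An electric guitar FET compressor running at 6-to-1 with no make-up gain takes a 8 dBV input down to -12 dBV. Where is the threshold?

Input is 24 dB above T (since output overshoot × R = input overshoot: (-12 − T)·6 = 8 − T gives T = -16 dBV).
Check: -16 + (8 − (-16))/6 = -16 + 4 = -12 dBV. ✓

-16 dBV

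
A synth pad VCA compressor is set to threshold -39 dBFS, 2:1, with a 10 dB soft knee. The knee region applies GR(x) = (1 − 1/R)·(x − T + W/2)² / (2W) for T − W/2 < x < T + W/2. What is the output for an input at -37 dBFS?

x − T + W/2 = -37 − (-39) + 5 = 7.
GR = (1 − 1/2) × 7² / 20 = 0.5 × 49 / 20 = 1.225 dB.
Output = -37 − 1.225 = -38.225 dBFS.

-38.225 dBFS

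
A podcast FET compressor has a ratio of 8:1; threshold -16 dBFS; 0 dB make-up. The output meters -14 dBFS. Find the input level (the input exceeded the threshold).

Post-compression overshoot = -14 − (-16) = 2 dB.
Before 8:1 compression the overshoot was 2 × 8 = 16 dB, so input = -16 + 16 = 0 dBFS.

0 dBFS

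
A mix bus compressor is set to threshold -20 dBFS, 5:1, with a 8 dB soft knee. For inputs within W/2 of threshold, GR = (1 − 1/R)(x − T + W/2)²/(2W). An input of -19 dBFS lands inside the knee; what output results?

-20.25 dBFS

x − T + W/2 = -19 − (-20) + 4 = 5.
GR = (1 − 1/5) × 5² / 16 = 0.8 × 25 / 16 = 1.25 dB.
Output = -19 − 1.25 = -20.25 dBFS.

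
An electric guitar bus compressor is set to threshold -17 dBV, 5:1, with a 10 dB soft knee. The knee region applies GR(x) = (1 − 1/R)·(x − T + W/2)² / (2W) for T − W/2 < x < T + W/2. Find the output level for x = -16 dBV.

-17.44 dBV

x − T + W/2 = -16 − (-17) + 5 = 6.
GR = (1 − 1/5) × 6² / 20 = 0.8 × 36 / 20 = 1.44 dB.
Output = -16 − 1.44 = -17.44 dBV.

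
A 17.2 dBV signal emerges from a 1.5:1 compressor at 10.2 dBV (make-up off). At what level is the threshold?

Gain reduction = 17.2 − 10.2 = 7 dB; output overshoot = GR / (R − 1) = 7 / 0.5 = 14 dB.
Threshold = output − output overshoot = 10.2 − 14 = -3.8 dBV.

-3.8 dBV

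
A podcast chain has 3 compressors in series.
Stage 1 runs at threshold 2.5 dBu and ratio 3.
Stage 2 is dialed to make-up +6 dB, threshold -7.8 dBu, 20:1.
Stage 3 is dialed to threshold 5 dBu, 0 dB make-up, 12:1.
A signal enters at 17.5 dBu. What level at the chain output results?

-1.035 dBu

Stage 1: overshoot 15 dB → 15/3 = 5 dB → 7.5 dBu.
Stage 2: overshoot 15.3 dB → 15.3/20 = 0.765 dB → -7.035 dBu; +6 dB make-up → -1.035 dBu.
Stage 3: -1.035 dBu is at or below the 5 dBu threshold — no compression; output -1.035 dBu.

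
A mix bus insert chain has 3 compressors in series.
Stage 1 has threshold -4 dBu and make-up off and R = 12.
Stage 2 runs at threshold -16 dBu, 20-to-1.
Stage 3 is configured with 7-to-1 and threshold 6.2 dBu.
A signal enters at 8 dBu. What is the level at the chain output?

Stage 1: 12 dB above -4 dBu, reduced 12:1 to 1 dB above → -3 dBu.
Stage 2: 13 dB above -16 dBu, reduced 20:1 to 0.65 dB above → -15.35 dBu.
Stage 3: -15.35 dBu ≤ 6.2 dBu, so stage 3 doesn't engage; output -15.35 dBu.

-15.35 dBu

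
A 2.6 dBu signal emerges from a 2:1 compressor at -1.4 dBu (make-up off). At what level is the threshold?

-5.4 dBu

Input is 8 dB above T (since output overshoot × R = input overshoot: (-1.4 − T)·2 = 2.6 − T gives T = -5.4 dBu).
Check: -5.4 + (2.6 − (-5.4))/2 = -5.4 + 4 = -1.4 dBu. ✓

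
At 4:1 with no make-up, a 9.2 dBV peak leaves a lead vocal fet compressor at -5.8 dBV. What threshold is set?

-10.8 dBV

Input is 20 dB above T (since output overshoot × R = input overshoot: (-5.8 − T)·4 = 9.2 − T gives T = -10.8 dBV).
Check: -10.8 + (9.2 − (-10.8))/4 = -10.8 + 5 = -5.8 dBV. ✓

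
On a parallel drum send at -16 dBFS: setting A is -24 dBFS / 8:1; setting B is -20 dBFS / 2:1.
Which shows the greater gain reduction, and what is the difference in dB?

A, by 5 dB

A: GR = 8 − 8/8 = 7 dB.
B: GR = 4 − 4/2 = 2 dB.
A reduces 5 dB more.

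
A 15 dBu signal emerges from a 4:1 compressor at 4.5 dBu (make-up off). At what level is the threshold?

Gain reduction = 15 − 4.5 = 10.5 dB; output overshoot = GR / (R − 1) = 10.5 / 3 = 3.5 dB.
Threshold = output − output overshoot = 4.5 − 3.5 = 1 dBu.

1 dBu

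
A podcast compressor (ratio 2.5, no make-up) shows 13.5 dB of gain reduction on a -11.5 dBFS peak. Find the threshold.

-34 dBFS

Input is 22.5 dB above T (since output overshoot × R = input overshoot: (-25 − T)·2.5 = -11.5 − T gives T = -34 dBFS).
Check: -34 + (-11.5 − (-34))/2.5 = -34 + 9 = -25 dBFS. ✓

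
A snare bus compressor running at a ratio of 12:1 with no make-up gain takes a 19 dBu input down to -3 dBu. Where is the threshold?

-5 dBu

Let T be the threshold. Output overshoot = (input overshoot)/R, so -3 − T = (19 − T)/12.
12·(-3 − T) = 19 − T → 11·T = -36 − 19 = -55.
T = -55/11 = -5 dBu.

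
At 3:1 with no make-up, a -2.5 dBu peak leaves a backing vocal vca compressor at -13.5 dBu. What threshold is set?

Let T be the threshold. Output overshoot = (input overshoot)/R, so -13.5 − T = (-2.5 − T)/3.
3·(-13.5 − T) = -2.5 − T → 2·T = -40.5 − (-2.5) = -38.
T = -38/2 = -19 dBu.

-19 dBu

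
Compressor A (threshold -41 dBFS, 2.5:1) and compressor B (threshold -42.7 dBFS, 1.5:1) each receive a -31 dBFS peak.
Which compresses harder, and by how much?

A: 10 dB over, compressed to 4 dB over, so 6 dB of GR.
B: 11.7 dB over, compressed to 7.8 dB over, so 3.9 dB of GR.
A reduces 2.1 dB more.

A, by 2.1 dB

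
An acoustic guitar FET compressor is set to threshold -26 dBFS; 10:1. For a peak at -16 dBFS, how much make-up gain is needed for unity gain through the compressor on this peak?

Overshoot 10 dB → 10/10 = 1 dB after compression, so the compressed level is -26 + 1 = -25 dBFS.
Make-up = target − compressed = -16 − (-25) = 9 dB.

9 dB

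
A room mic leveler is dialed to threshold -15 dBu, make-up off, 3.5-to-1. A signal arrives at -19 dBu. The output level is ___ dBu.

-19 dBu

-19 dBu is 4 dB below the -15 dBu threshold, so no gain reduction is applied.
Output = input = -19 dBu.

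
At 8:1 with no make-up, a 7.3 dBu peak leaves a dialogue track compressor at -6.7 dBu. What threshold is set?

-8.7 dBu

Let T be the threshold. Output overshoot = (input overshoot)/R, so -6.7 − T = (7.3 − T)/8.
8·(-6.7 − T) = 7.3 − T → 7·T = -53.6 − 7.3 = -60.9.
T = -60.9/7 = -8.7 dBu.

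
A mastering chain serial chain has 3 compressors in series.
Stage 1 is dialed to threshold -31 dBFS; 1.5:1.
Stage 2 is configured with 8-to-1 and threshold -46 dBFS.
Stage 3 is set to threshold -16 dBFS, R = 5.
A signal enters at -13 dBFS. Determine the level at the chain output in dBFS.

Stage 1: 18 dB above -31 dBFS, reduced 1.5:1 to 12 dB above → -19 dBFS.
Stage 2: -19 dBFS is 27 dB over -46 dBFS; at 8:1 that becomes 3.375 dB over, giving -42.625 dBFS.
Stage 3: -42.625 dBFS ≤ -16 dBFS, so stage 3 doesn't engage; output -42.625 dBFS.

-42.625 dBFS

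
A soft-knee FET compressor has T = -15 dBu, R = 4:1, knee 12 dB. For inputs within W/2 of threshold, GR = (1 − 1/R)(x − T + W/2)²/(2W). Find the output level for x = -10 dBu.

x − T + W/2 = -10 − (-15) + 6 = 11.
GR = (1 − 1/4) × 11² / 24 = 0.75 × 121 / 24 = 3.78125 dB.
Output = -10 − 3.78125 = -13.78125 dBu.

-13.78125 dBu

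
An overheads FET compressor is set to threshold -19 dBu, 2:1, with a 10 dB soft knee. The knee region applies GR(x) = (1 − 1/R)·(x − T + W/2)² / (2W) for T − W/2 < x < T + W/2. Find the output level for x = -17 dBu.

x − T + W/2 = -17 − (-19) + 5 = 7.
GR = (1 − 1/2) × 7² / 20 = 0.5 × 49 / 20 = 1.225 dB.
Output = -17 − 1.225 = -18.225 dBu.

-18.225 dBu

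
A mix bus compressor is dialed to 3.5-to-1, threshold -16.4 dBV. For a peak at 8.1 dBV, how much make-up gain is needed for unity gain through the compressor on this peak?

Without make-up, output = threshold + overshoot/3.5 = -16.4 + 7 = -9.4 dBV.
Gap to target: 17.5 dB.

17.5 dB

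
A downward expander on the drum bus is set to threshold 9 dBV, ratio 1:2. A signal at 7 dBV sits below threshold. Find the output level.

5 dBV

Below threshold, a 1:2 expander applies gain = (2−1)×(T − x) of attenuation.
(2−1) × 2 = 2 dB, so output = 7 − 2 = 5 dBV.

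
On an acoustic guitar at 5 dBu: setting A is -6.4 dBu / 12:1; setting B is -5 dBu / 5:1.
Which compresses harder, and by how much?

A: 11.4 dB over, compressed to 0.95 dB over, so 10.45 dB of GR.
B: 10 dB over, compressed to 2 dB over, so 8 dB of GR.
A reduces 2.45 dB more.

A, by 2.45 dB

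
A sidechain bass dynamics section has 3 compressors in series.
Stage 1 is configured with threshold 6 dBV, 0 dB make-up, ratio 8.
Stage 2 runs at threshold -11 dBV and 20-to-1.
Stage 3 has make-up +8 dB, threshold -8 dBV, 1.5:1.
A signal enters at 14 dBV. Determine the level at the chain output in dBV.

-2.1 dBV

Stage 1: overshoot 8 dB → 8/8 = 1 dB → 7 dBV.
Stage 2: 18 dB above -11 dBV, reduced 20:1 to 0.9 dB above → -10.1 dBV.
Stage 3: below threshold (-10.1 ≤ -8); passes unchanged; make-up brings it to -2.1 dBV.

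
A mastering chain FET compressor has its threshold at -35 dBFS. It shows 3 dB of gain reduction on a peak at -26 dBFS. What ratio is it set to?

1.5:1

Input overshoot = -26 − (-35) = 9 dB.
Output overshoot = 9 − 3 = 6 dB.
Ratio = input overshoot / output overshoot = 9 / 6 = 1.5.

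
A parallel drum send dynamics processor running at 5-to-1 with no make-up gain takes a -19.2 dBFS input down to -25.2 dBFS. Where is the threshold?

-26.7 dBFS

Gain reduction = -19.2 − (-25.2) = 6 dB; output overshoot = GR / (R − 1) = 6 / 4 = 1.5 dB.
Threshold = output − output overshoot = -25.2 − 1.5 = -26.7 dBFS.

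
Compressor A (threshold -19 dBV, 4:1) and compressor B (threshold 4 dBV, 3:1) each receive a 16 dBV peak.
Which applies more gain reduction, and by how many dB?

A: GR = 35 − 35/4 = 26.25 dB.
B: GR = 12 − 12/3 = 8 dB.
A reduces 18.25 dB more.

A, by 18.25 dB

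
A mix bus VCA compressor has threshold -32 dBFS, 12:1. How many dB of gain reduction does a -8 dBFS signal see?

22 dB

-8 dBFS exceeds the threshold by 24 dB.
After 12:1 compression the overshoot becomes 24/12 = 2 dB.
So the signal is attenuated by 24 − 2 = 22 dB.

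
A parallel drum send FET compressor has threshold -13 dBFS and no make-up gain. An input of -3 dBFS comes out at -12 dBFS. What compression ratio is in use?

10:1

Input overshoot = -3 − (-13) = 10 dB; output overshoot = -12 − (-13) = 1 dB.
Ratio = 10 / 1 = 10.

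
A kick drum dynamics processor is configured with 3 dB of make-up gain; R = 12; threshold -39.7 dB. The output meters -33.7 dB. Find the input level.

Before make-up, the level was -33.7 − 3 = -36.7 dB.
Post-compression overshoot = -36.7 − (-39.7) = 3 dB.
Undo the ratio: input overshoot = 3 × 12 = 36 dB, giving input = -3.7 dB.

-3.7 dB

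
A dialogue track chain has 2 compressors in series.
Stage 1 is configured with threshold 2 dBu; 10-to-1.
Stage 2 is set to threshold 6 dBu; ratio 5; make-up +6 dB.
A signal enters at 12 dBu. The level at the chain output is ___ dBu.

9 dBu

Stage 1: 12 dBu is 10 dB over 2 dBu; at 10:1 that becomes 1 dB over, giving 3 dBu.
Stage 2: 3 dBu ≤ 6 dBu, so stage 2 doesn't engage; make-up brings it to 9 dBu.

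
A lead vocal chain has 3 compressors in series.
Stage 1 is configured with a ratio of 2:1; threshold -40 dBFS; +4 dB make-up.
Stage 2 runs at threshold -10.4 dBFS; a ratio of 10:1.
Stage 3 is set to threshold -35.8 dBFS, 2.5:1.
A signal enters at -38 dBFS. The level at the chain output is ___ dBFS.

-35.48 dBFS

Stage 1: 2 dB above -40 dBFS, reduced 2:1 to 1 dB above → -39 dBFS; +4 dB make-up → -35 dBFS.
Stage 2: -35 dBFS is at or below the -10.4 dBFS threshold — no compression; output -35 dBFS.
Stage 3: 0.8 dB above -35.8 dBFS, reduced 2.5:1 to 0.32 dB above → -35.48 dBFS.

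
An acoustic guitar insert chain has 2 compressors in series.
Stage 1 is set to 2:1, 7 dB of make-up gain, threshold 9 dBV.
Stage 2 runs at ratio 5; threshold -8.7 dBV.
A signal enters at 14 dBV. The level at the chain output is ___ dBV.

Stage 1: 14 dBV is 5 dB over 9 dBV; at 2:1 that becomes 2.5 dB over, giving 11.5 dBV; +7 dB make-up → 18.5 dBV.
Stage 2: 18.5 dBV is 27.2 dB over -8.7 dBV; at 5:1 that becomes 5.44 dB over, giving -3.26 dBV.

-3.26 dBV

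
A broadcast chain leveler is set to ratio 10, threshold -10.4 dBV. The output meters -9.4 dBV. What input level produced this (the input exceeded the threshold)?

-0.4 dBV

That's 1 dB above the -10.4 dBV threshold.
Undo the ratio: input overshoot = 1 × 10 = 10 dB, giving input = -0.4 dBV.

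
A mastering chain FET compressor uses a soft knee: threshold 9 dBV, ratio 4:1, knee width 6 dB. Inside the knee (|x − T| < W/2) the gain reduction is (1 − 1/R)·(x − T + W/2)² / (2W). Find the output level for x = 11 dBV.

x − T + W/2 = 11 − 9 + 3 = 5.
GR = (1 − 1/4) × 5² / 12 = 0.75 × 25 / 12 = 1.5625 dB.
Output = 11 − 1.5625 = 9.4375 dBV.

9.4375 dBV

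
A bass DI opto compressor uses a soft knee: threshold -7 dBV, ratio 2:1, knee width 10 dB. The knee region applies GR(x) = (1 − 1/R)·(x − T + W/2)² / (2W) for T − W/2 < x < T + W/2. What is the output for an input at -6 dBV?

-6.9 dBV

x − T + W/2 = -6 − (-7) + 5 = 6.
GR = (1 − 1/2) × 6² / 20 = 0.5 × 36 / 20 = 0.9 dB.
Output = -6 − 0.9 = -6.9 dBV.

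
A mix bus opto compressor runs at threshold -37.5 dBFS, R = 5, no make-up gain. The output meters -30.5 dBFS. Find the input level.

Post-compression overshoot = -30.5 − (-37.5) = 7 dB.
Input overshoot = R × output overshoot = 35 dB → input = -37.5 + 35 = -2.5 dBFS.

-2.5 dBFS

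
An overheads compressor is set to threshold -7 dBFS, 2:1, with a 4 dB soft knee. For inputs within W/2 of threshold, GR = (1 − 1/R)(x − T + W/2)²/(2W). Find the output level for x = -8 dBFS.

-8.0625 dBFS

x − T + W/2 = -8 − (-7) + 2 = 1.
GR = (1 − 1/2) × 1² / 8 = 0.5 × 1 / 8 = 0.0625 dB.
Output = -8 − 0.0625 = -8.0625 dBFS.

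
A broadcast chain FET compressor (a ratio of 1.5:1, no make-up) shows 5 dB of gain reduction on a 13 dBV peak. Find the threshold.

Let T be the threshold. Output overshoot = (input overshoot)/R, so 8 − T = (13 − T)/1.5.
1.5·(8 − T) = 13 − T → 0.5·T = 12 − 13 = -1.
T = -1/0.5 = -2 dBV.

-2 dBV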